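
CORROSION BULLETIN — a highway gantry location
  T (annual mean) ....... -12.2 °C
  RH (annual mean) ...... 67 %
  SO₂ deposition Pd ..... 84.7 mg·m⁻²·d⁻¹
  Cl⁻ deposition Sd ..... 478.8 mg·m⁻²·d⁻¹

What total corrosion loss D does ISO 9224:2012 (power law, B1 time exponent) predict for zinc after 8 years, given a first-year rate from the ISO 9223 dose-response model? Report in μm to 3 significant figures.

D(8) = 6.56 μm

zinc: f(T) = +0.038·(T−10) [T≤10 °C] = -0.8436
  SO₂ term: 0.0129·84.7^0.44·exp(0.046·67-0.8436) = 0.8531
  Sd branch = 0.0175·Sd^0.57·e^(0.008·RH+0.085·T) = 0.3574 μm/a
  sum: 0.8531 + 0.3574 → r_corr = 1.21 μm/a
Power-law: D(8) = r_corr · 8^0.813
  D(8) = 1.21 × 8^0.813 = 1.21 × 5.423 = 6.564 μm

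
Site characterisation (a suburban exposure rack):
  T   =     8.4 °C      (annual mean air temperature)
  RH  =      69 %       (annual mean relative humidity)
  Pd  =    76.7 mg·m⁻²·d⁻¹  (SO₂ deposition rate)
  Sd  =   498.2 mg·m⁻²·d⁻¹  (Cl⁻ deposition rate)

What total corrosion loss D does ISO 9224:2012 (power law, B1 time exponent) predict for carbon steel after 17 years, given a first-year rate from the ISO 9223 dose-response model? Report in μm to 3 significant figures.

D(17) = 521 μm

carbon steel: f(T) = +0.150·(T−10) [T≤10 °C] = -0.2400
  Pd branch = 1.77·Pd^0.52·e^(0.02·RH+f) = 52.86 μm/a
  Cl⁻ term: 0.102·498.2^0.62·exp(0.033·69+0.04·8.4) = 65.43
  sum: 52.86 + 65.43 → r_corr = 118.3 μm/a
ISO 9224: D(t) = r_corr · t^b with b = 0.523 (carbon steel, B1)
  D(17) = 118.3 × 17^0.523 = 118.3 × 4.401 = 520.6 μm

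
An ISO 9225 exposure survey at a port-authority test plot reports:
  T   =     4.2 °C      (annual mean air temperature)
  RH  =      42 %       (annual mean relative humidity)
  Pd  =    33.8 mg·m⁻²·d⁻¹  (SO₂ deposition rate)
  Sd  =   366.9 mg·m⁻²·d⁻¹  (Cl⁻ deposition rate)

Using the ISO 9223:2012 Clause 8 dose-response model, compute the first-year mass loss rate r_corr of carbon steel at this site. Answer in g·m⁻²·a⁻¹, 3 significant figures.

r_corr = 231 g·m⁻²·a⁻¹

carbon steel: T≤10 °C ⇒ hinge +0.150·(4.2−10) = -0.8700
  Pd branch = 1.77·Pd^0.52·e^(0.02·RH+f) = 10.71 μm/a
  Sd branch = 0.102·Sd^0.62·e^(0.033·RH+0.04·T) = 18.77 μm/a
  r_corr = 10.71 + 18.77 = 29.49 μm/a
Convert to mass loss: 29.49 μm/a × 7.85 g/cm³ = 231.5 g·m⁻²·a⁻¹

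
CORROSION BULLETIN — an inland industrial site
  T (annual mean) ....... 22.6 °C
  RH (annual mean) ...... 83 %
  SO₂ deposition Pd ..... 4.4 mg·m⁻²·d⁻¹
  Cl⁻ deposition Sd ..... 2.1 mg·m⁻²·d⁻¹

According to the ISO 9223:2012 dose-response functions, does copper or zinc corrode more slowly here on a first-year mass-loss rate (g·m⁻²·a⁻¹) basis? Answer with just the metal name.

copper: f(T) = -0.080·(T−10) [T>10 °C] = -1.0080
  SO₂ term: 0.0053·4.4^0.26·exp(0.059·83-1.0080) = 0.3807
  Sd branch = 0.01025·Sd^0.27·e^(0.036·RH+0.049·T) = 0.7522 μm/a
  sum: 0.3807 + 0.7522 → r_corr = 1.133 μm/a
  mass loss = 1.133 μm/a × 8.96 g/cm³ = 10.15 g·m⁻²·a⁻¹
zinc: f(T) = -0.071·(T−10) [T>10 °C] = -0.8946
  SO₂ term: 0.0129·4.4^0.44·exp(0.046·83-0.8946) = 0.4606
  Sd branch = 0.0175·Sd^0.57·e^(0.008·RH+0.085·T) = 0.3543 μm/a
  r_corr = 0.4606 + 0.3543 = 0.8149 μm/a
  mass loss = 0.8149 μm/a × 7.14 g/cm³ = 5.818 g·m⁻²·a⁻¹
Ordering by g·m⁻²·a⁻¹: copper (10.2) > zinc (5.82)

zinc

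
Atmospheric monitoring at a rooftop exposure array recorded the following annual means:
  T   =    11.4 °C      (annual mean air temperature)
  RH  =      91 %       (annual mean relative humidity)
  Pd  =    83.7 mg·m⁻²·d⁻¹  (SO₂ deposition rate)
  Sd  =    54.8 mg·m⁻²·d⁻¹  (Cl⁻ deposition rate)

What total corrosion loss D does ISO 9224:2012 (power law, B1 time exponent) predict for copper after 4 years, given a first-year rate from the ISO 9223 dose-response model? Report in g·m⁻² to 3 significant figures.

copper: temperature factor f = -0.080·(1.4) = -0.1120
  sulphur-dioxide contribution → 3.216 μm/a
  chloride contribution → 1.398 μm/a
  total first-year rate 4.614 μm/a
ISO 9224: D(t) = r_corr · t^b with b = 0.667 (copper, B1)
  D(4) = 4.614 × 4^0.667 = 4.614 × 2.521 = 11.63 μm
  Mass loss = 11.63 μm × 8.96 g/cm³ = 104.2 g·m⁻²

D(4) = 104 g·m⁻²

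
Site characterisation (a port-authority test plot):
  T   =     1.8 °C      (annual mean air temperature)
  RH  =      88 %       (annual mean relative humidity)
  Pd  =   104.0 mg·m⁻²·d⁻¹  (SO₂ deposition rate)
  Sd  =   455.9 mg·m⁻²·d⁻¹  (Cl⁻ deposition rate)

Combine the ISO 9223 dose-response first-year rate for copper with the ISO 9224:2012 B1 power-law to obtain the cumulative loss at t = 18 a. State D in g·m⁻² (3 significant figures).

copper: T≤10 °C ⇒ hinge +0.126·(1.8−10) = -1.0332
  Pd branch = 0.0053·Pd^0.26·e^(0.059·RH+f) = 1.135 μm/a
  Cl⁻ term: 0.01025·455.9^0.27·exp(0.036·88+0.049·1.8) = 1.389
  sum: 1.135 + 1.389 → r_corr = 2.524 μm/a
ISO 9224: D(t) = r_corr · t^b with b = 0.667 (copper, B1)
  D(18) = 2.524 × 18^0.667 = 2.524 × 6.875 = 17.35 μm
  Mass loss = 17.35 μm × 8.96 g/cm³ = 155.5 g·m⁻²

D(18) = 155 g·m⁻²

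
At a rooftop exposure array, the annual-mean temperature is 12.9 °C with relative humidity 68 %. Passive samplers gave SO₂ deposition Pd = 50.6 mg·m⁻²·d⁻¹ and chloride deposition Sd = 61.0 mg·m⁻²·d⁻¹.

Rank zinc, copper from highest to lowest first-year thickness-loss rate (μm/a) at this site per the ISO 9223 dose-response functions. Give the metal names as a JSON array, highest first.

zinc: T>10 °C ⇒ hinge -0.071·(12.9−10) = -0.2059
  sulphur-dioxide contribution → 1.347 μm/a
  chloride contribution → 0.94 μm/a
  total first-year rate 2.287 μm/a
copper: T>10 °C ⇒ hinge -0.080·(12.9−10) = -0.2320
  sulphur-dioxide contribution → 0.6442 μm/a
  chloride contribution → 0.6768 μm/a
  ⇒ r_corr(copper) = 1.321 μm/a
Ordering by μm/a: zinc (2.29) > copper (1.32)

["zinc", "copper"]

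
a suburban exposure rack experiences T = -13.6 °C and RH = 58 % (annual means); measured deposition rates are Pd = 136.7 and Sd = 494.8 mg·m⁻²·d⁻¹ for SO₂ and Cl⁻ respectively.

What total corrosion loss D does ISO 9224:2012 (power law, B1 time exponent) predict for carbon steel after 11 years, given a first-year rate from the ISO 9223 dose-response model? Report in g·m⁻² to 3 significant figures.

D(11) = 575 g·m⁻²

carbon steel: T≤10 °C ⇒ hinge +0.150·(-13.6−10) = -3.5400
  sulphur-dioxide contribution → 2.113 μm/a
  chloride contribution → 18.8 μm/a
  ⇒ r_corr(carbon steel) = 20.91 μm/a
Long-term exponent b (ISO 9224 Table 2, B1) = 0.523
  D(11) = 20.91 × 11^0.523 = 20.91 × 3.505 = 73.29 μm
  Mass loss = 73.29 μm × 7.85 g/cm³ = 575.3 g·m⁻²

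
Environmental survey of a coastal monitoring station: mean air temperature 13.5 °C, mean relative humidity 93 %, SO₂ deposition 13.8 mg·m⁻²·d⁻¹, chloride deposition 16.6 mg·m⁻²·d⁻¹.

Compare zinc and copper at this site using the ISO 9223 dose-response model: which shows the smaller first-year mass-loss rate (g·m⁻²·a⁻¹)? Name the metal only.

zinc: temperature factor f = -0.071·(3.5) = -0.2485
  sulphur-dioxide contribution → 2.302 μm/a
  chloride contribution → 0.5754 μm/a
  total first-year rate 2.878 μm/a
  mass loss = 2.878 μm/a × 7.14 g/cm³ = 20.55 g·m⁻²·a⁻¹
copper: T>10 °C ⇒ hinge -0.080·(13.5−10) = -0.2800
  sulphur-dioxide contribution → 1.914 μm/a
  chloride contribution → 1.206 μm/a
  total first-year rate 3.121 μm/a
  mass loss = 3.121 μm/a × 8.96 g/cm³ = 27.96 g·m⁻²·a⁻¹
Ordering by g·m⁻²·a⁻¹: copper (28) > zinc (20.5)

zinc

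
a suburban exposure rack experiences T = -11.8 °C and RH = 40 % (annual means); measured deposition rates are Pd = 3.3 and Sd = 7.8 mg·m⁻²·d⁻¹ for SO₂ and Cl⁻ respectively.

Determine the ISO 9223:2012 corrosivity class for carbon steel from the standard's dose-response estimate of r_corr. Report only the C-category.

C1

carbon steel: temperature factor f = +0.150·(-21.8) = -3.2700
  sulphur-dioxide contribution → 0.2785 μm/a
  chloride contribution → 0.8511 μm/a
  ⇒ r_corr(carbon steel) = 1.13 μm/a
ISO 9223 Table 2 (carbon steel): 0 < 1.13 ≤ 1.3 μm/a ⇒ C1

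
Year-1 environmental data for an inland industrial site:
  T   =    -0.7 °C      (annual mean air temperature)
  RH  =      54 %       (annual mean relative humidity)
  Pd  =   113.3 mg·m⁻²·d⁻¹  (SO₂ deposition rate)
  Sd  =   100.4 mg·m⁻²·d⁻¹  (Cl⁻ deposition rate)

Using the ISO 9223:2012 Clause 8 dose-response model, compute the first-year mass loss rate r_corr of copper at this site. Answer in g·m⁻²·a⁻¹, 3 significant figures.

copper: f(T) = +0.126·(T−10) [T≤10 °C] = -1.3482
  Pd branch = 0.0053·Pd^0.26·e^(0.059·RH+f) = 0.1139 μm/a
  Cl⁻ term: 0.01025·100.4^0.27·exp(0.036·54+0.049·-0.7) = 0.2402
  r_corr = 0.1139 + 0.2402 = 0.3541 μm/a
Convert to mass loss: 0.3541 μm/a × 8.96 g/cm³ = 3.173 g·m⁻²·a⁻¹

r_corr = 3.17 g·m⁻²·a⁻¹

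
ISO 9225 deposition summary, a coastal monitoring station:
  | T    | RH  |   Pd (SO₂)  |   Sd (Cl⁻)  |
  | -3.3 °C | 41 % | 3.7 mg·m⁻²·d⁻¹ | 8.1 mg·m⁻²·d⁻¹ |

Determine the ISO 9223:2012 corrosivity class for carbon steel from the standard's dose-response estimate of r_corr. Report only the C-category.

C2

carbon steel: T≤10 °C ⇒ hinge +0.150·(-3.3−10) = -1.9950
  Pd branch = 1.77·Pd^0.52·e^(0.02·RH+f) = 1.079 μm/a
  Sd branch = 0.102·Sd^0.62·e^(0.033·RH+0.04·T) = 1.265 μm/a
  sum: 1.079 + 1.265 → r_corr = 2.344 μm/a
2.34 μm/a falls in (1.3, 25] for carbon steel → category C2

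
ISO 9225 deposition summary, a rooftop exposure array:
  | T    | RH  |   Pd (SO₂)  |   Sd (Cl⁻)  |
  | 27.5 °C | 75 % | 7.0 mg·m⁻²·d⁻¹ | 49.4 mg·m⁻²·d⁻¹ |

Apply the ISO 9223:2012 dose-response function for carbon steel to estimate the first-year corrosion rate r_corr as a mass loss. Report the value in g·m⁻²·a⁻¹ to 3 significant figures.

r_corr = 387 g·m⁻²·a⁻¹

carbon steel: f(T) = -0.054·(T−10) [T>10 °C] = -0.9450
  sulphur-dioxide contribution → 8.481 μm/a
  chloride contribution → 40.86 μm/a
  ⇒ r_corr(carbon steel) = 49.34 μm/a
Convert to mass loss: 49.34 μm/a × 7.85 g/cm³ = 387.3 g·m⁻²·a⁻¹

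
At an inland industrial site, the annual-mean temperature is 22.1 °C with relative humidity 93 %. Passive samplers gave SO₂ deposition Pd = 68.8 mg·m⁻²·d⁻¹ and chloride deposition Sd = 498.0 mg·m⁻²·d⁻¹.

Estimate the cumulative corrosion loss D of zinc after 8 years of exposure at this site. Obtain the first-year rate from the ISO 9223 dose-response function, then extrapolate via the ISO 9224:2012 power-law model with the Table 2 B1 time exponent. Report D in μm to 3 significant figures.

zinc: temperature factor f = -0.071·(12.1) = -0.8591
  sulphur-dioxide contribution → 2.535 μm/a
  chloride contribution → 8.306 μm/a
  total first-year rate 10.84 μm/a
Power-law: D(8) = r_corr · 8^0.813
  D(8) = 10.84 × 8^0.813 = 10.84 × 5.423 = 58.79 μm

D(8) = 58.8 μm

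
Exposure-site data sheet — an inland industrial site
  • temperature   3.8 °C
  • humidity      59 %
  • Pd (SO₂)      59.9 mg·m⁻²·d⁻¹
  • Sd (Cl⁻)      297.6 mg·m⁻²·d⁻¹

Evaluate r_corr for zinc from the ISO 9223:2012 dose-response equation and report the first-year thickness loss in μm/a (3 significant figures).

zinc: T≤10 °C ⇒ hinge +0.038·(3.8−10) = -0.2356
  Pd branch = 0.0129·Pd^0.44·e^(0.046·RH+f) = 0.9311 μm/a
  Cl⁻ term: 0.0175·297.6^0.57·exp(0.008·59+0.085·3.8) = 0.996
  sum: 0.9311 + 0.996 → r_corr = 1.927 μm/a

r_corr = 1.93 μm/a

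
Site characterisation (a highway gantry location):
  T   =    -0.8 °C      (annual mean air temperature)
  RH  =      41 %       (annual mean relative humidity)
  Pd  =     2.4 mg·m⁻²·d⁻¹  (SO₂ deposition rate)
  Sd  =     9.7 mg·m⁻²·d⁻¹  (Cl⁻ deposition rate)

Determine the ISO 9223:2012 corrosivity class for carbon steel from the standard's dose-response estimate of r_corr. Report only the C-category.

C2

carbon steel: f(T) = +0.150·(T−10) [T≤10 °C] = -1.6200
  Pd branch = 1.77·Pd^0.52·e^(0.02·RH+f) = 1.254 μm/a
  Cl⁻ term: 0.102·9.7^0.62·exp(0.033·41+0.04·-0.8) = 1.564
  r_corr = 1.254 + 1.564 = 2.817 μm/a
ISO 9223 Table 2 (carbon steel): 1.3 < 2.82 ≤ 25 μm/a ⇒ C2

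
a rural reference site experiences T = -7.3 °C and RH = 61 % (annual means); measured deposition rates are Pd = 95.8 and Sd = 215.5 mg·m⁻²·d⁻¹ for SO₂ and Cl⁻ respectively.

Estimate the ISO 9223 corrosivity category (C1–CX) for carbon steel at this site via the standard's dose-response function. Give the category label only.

carbon steel: temperature factor f = +0.150·(-17.3) = -2.5950
  SO₂ term: 1.77·95.8^0.52·exp(0.02·61-2.5950) = 4.799
  Cl⁻ term: 0.102·215.5^0.62·exp(0.033·61+0.04·-7.3) = 15.95
  sum: 4.799 + 15.95 → r_corr = 20.75 μm/a
Category bounds: 1.3…25 μm/a bracket r_corr ⇒ C2

C2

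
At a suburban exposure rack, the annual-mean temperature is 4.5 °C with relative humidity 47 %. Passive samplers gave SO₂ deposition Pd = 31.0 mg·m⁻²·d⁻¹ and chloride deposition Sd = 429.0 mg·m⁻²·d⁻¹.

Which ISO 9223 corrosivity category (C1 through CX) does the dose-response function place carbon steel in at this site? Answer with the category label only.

carbon steel: f(T) = +0.150·(T−10) [T≤10 °C] = -0.8250
  sulphur-dioxide contribution → 11.84 μm/a
  chloride contribution → 24.69 μm/a
  total first-year rate 36.53 μm/a
Category bounds: 25…50 μm/a bracket r_corr ⇒ C3

C3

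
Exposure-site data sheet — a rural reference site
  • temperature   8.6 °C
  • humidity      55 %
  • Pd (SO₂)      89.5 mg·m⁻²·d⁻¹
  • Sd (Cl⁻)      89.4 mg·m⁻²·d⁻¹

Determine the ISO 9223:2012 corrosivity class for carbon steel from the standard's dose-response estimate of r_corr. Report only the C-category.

C4

carbon steel: f(T) = +0.150·(T−10) [T≤10 °C] = -0.2100
  SO₂ term: 1.77·89.5^0.52·exp(0.02·55-0.2100) = 44.61
  Cl⁻ term: 0.102·89.4^0.62·exp(0.033·55+0.04·8.6) = 14.32
  r_corr = 44.61 + 14.32 = 58.94 μm/a
ISO 9223 Table 2 (carbon steel): 50 < 58.9 ≤ 80 μm/a ⇒ C4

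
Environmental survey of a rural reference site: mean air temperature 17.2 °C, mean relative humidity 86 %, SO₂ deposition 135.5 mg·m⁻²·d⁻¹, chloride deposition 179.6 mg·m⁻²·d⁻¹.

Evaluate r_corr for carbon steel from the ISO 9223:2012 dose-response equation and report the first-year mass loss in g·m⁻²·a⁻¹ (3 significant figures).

r_corr = 1.36e+03 g·m⁻²·a⁻¹

carbon steel: T>10 °C ⇒ hinge -0.054·(17.2−10) = -0.3888
  SO₂ term: 1.77·135.5^0.52·exp(0.02·86-0.3888) = 86.04
  Cl⁻ term: 0.102·179.6^0.62·exp(0.033·86+0.04·17.2) = 86.61
  sum: 86.04 + 86.61 → r_corr = 172.7 μm/a
Convert to mass loss: 172.7 μm/a × 7.85 g/cm³ = 1355 g·m⁻²·a⁻¹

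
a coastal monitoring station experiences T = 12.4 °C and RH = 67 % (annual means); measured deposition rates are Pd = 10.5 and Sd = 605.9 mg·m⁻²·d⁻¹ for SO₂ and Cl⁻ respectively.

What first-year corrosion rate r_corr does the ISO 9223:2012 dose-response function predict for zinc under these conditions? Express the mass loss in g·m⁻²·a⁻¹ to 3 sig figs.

zinc: temperature factor f = -0.071·(2.4) = -0.1704
  sulphur-dioxide contribution → 0.6674 μm/a
  chloride contribution → 3.308 μm/a
  total first-year rate 3.975 μm/a
Convert to mass loss: 3.975 μm/a × 7.14 g/cm³ = 28.38 g·m⁻²·a⁻¹

r_corr = 28.4 g·m⁻²·a⁻¹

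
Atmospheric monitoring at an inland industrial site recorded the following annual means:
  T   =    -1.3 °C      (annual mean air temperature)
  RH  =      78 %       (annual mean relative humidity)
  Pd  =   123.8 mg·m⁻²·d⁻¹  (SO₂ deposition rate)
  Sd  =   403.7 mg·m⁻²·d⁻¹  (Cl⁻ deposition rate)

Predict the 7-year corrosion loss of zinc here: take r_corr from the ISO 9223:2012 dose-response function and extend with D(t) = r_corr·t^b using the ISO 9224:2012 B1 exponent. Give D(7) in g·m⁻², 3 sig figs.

zinc: T≤10 °C ⇒ hinge +0.038·(-1.3−10) = -0.4294
  Pd branch = 0.0129·Pd^0.44·e^(0.046·RH+f) = 2.53 μm/a
  Sd branch = 0.0175·Sd^0.57·e^(0.008·RH+0.085·T) = 0.8943 μm/a
  sum: 2.53 + 0.8943 → r_corr = 3.425 μm/a
Power-law: D(7) = r_corr · 7^0.813
  D(7) = 3.425 × 7^0.813 = 3.425 × 4.865 = 16.66 μm
  Mass loss = 16.66 μm × 7.14 g/cm³ = 118.9 g·m⁻²

D(7) = 119 g·m⁻²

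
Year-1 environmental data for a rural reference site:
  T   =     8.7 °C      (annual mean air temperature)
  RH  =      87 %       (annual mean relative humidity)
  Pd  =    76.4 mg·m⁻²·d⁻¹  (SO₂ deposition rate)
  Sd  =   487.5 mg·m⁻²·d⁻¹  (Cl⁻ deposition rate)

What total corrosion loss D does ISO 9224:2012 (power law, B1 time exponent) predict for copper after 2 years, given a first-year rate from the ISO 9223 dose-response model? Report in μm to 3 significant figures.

copper: temperature factor f = +0.126·(-1.3) = -0.1638
  SO₂ term: 0.0053·76.4^0.26·exp(0.059·87-0.1638) = 2.355
  Sd branch = 0.01025·Sd^0.27·e^(0.036·RH+0.049·T) = 1.913 μm/a
  r_corr = 2.355 + 1.913 = 4.268 μm/a
Long-term exponent b (ISO 9224 Table 2, B1) = 0.667
  D(2) = 4.268 × 2^0.667 = 4.268 × 1.588 = 6.777 μm

D(2) = 6.78 μm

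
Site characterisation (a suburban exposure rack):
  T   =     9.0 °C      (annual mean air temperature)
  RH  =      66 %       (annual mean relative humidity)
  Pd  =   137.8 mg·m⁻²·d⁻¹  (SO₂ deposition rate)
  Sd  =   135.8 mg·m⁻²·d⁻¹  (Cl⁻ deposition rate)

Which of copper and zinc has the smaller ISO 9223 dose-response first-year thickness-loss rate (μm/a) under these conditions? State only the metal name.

copper

copper: T≤10 °C ⇒ hinge +0.126·(9.0−10) = -0.1260
  SO₂ term: 0.0053·137.8^0.26·exp(0.059·66-0.1260) = 0.8259
  Cl⁻ term: 0.01025·135.8^0.27·exp(0.036·66+0.049·9.0) = 0.6457
  r_corr = 0.8259 + 0.6457 = 1.472 μm/a
zinc: temperature factor f = +0.038·(-1.0) = -0.0380
  Pd branch = 0.0129·Pd^0.44·e^(0.046·RH+f) = 2.259 μm/a
  Cl⁻ term: 0.0175·135.8^0.57·exp(0.008·66+0.085·9.0) = 1.048
  sum: 2.259 + 1.048 → r_corr = 3.307 μm/a
Ordering by μm/a: zinc (3.31) > copper (1.47)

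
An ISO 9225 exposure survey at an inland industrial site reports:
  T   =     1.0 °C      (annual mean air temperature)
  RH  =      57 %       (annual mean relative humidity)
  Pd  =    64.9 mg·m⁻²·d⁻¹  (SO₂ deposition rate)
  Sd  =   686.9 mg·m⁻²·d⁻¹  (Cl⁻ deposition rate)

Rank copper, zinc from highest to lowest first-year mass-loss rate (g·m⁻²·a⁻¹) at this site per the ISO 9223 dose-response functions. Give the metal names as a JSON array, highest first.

copper: T≤10 °C ⇒ hinge +0.126·(1.0−10) = -1.1340
  Pd branch = 0.0053·Pd^0.26·e^(0.059·RH+f) = 0.1457 μm/a
  Cl⁻ term: 0.01025·686.9^0.27·exp(0.036·57+0.049·1.0) = 0.4888
  r_corr = 0.1457 + 0.4888 = 0.6345 μm/a
  mass loss = 0.6345 μm/a × 8.96 g/cm³ = 5.685 g·m⁻²·a⁻¹
zinc: f(T) = +0.038·(T−10) [T≤10 °C] = -0.3420
  SO₂ term: 0.0129·64.9^0.44·exp(0.046·57-0.3420) = 0.791
  Cl⁻ term: 0.0175·686.9^0.57·exp(0.008·57+0.085·1.0) = 1.245
  sum: 0.791 + 1.245 → r_corr = 2.036 μm/a
  mass loss = 2.036 μm/a × 7.14 g/cm³ = 14.53 g·m⁻²·a⁻¹
Ordering by g·m⁻²·a⁻¹: zinc (14.5) > copper (5.69)

["zinc", "copper"]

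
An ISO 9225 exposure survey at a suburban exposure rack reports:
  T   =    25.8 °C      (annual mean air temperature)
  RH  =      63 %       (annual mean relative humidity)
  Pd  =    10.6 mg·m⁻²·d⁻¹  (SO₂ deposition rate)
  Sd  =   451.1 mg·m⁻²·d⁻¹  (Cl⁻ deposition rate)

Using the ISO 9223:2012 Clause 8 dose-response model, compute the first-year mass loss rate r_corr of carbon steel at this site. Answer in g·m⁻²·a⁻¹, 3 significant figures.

r_corr = 866 g·m⁻²·a⁻¹

carbon steel: f(T) = -0.054·(T−10) [T>10 °C] = -0.8532
  Pd branch = 1.77·Pd^0.52·e^(0.02·RH+f) = 9.074 μm/a
  Sd branch = 0.102·Sd^0.62·e^(0.033·RH+0.04·T) = 101.2 μm/a
  sum: 9.074 + 101.2 → r_corr = 110.3 μm/a
Convert to mass loss: 110.3 μm/a × 7.85 g/cm³ = 865.9 g·m⁻²·a⁻¹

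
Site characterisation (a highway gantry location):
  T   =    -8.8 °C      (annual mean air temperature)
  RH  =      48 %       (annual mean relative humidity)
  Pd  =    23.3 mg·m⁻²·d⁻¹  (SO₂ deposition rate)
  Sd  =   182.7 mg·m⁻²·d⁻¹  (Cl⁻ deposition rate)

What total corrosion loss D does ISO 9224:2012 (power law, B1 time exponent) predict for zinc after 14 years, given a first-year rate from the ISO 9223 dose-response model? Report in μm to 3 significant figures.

D(14) = 3.98 μm

zinc: T≤10 °C ⇒ hinge +0.038·(-8.8−10) = -0.7144
  sulphur-dioxide contribution → 0.2296 μm/a
  chloride contribution → 0.2367 μm/a
  total first-year rate 0.4662 μm/a
Long-term exponent b (ISO 9224 Table 2, B1) = 0.813
  D(14) = 0.4662 × 14^0.813 = 0.4662 × 8.547 = 3.985 μm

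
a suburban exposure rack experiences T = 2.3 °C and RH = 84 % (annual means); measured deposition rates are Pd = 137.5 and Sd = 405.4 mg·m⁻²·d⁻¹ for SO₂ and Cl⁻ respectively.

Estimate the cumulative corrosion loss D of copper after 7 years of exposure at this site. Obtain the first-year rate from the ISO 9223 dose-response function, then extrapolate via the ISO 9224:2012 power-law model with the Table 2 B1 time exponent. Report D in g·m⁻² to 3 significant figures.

copper: f(T) = +0.126·(T−10) [T≤10 °C] = -0.9702
  Pd branch = 0.0053·Pd^0.26·e^(0.059·RH+f) = 1.026 μm/a
  Sd branch = 0.01025·Sd^0.27·e^(0.036·RH+0.049·T) = 1.194 μm/a
  sum: 1.026 + 1.194 → r_corr = 2.221 μm/a
Power-law: D(7) = r_corr · 7^0.667
  D(7) = 2.221 × 7^0.667 = 2.221 × 3.662 = 8.131 μm
  Mass loss = 8.131 μm × 8.96 g/cm³ = 72.85 g·m⁻²

D(7) = 72.9 g·m⁻²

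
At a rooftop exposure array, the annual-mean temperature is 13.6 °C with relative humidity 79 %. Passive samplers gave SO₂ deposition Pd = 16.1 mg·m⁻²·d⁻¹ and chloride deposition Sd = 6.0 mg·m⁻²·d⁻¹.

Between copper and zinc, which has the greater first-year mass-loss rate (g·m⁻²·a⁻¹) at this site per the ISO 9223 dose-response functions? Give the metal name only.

copper

copper: T>10 °C ⇒ hinge -0.080·(13.6−10) = -0.2880
  Pd branch = 0.0053·Pd^0.26·e^(0.059·RH+f) = 0.8654 μm/a
  Cl⁻ term: 0.01025·6.0^0.27·exp(0.036·79+0.049·13.6) = 0.5564
  sum: 0.8654 + 0.5564 → r_corr = 1.422 μm/a
  mass loss = 1.422 μm/a × 8.96 g/cm³ = 12.74 g·m⁻²·a⁻¹
zinc: f(T) = -0.071·(T−10) [T>10 °C] = -0.2556
  SO₂ term: 0.0129·16.1^0.44·exp(0.046·79-0.2556) = 1.285
  Cl⁻ term: 0.0175·6.0^0.57·exp(0.008·79+0.085·13.6) = 0.2905
  sum: 1.285 + 0.2905 → r_corr = 1.575 μm/a
  mass loss = 1.575 μm/a × 7.14 g/cm³ = 11.25 g·m⁻²·a⁻¹
Ordering by g·m⁻²·a⁻¹: copper (12.7) > zinc (11.2)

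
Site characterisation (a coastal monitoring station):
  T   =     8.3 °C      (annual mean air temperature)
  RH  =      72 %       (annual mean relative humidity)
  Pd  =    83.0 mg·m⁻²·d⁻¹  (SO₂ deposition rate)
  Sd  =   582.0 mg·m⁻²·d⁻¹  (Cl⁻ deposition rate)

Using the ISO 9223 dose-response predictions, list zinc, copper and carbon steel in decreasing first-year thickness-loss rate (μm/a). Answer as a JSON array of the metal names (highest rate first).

["carbon steel", "zinc", "copper"]

zinc: T≤10 °C ⇒ hinge +0.038·(8.3−10) = -0.0646
  SO₂ term: 0.0129·83.0^0.44·exp(0.046·72-0.0646) = 2.319
  Cl⁻ term: 0.0175·582.0^0.57·exp(0.008·72+0.085·8.3) = 2.375
  r_corr = 2.319 + 2.375 = 4.694 μm/a
copper: f(T) = +0.126·(T−10) [T≤10 °C] = -0.2142
  SO₂ term: 0.0053·83.0^0.26·exp(0.059·72-0.2142) = 0.9443
  Cl⁻ term: 0.01025·582.0^0.27·exp(0.036·72+0.049·8.3) = 1.147
  r_corr = 0.9443 + 1.147 = 2.091 μm/a
carbon steel: T≤10 °C ⇒ hinge +0.150·(8.3−10) = -0.2550
  Pd branch = 1.77·Pd^0.52·e^(0.02·RH+f) = 57.61 μm/a
  Cl⁻ term: 0.102·582.0^0.62·exp(0.033·72+0.04·8.3) = 79.24
  sum: 57.61 + 79.24 → r_corr = 136.9 μm/a
Ordering by μm/a: carbon steel (137) > zinc (4.69) > copper (2.09)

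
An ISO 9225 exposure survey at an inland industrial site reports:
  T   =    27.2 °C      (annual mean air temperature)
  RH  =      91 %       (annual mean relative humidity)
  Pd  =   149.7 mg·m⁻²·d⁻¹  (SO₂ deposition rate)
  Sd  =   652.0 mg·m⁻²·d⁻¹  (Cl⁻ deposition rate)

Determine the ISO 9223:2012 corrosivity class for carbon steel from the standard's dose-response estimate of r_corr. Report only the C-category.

CX

carbon steel: f(T) = -0.054·(T−10) [T>10 °C] = -0.9288
  sulphur-dioxide contribution → 58.36 μm/a
  chloride contribution → 338.9 μm/a
  ⇒ r_corr(carbon steel) = 397.3 μm/a
Category bounds: 200…700 μm/a bracket r_corr ⇒ CX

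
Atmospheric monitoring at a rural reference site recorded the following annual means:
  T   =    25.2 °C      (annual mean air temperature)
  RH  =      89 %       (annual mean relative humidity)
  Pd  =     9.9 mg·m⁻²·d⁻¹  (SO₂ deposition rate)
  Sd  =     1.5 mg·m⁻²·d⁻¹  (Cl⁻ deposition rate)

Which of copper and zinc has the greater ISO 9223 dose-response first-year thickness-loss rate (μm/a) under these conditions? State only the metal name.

copper: temperature factor f = -0.080·(15.2) = -1.2160
  Pd branch = 0.0053·Pd^0.26·e^(0.059·RH+f) = 0.5439 μm/a
  Cl⁻ term: 0.01025·1.5^0.27·exp(0.036·89+0.049·25.2) = 0.9683
  sum: 0.5439 + 0.9683 → r_corr = 1.512 μm/a
zinc: f(T) = -0.071·(T−10) [T>10 °C] = -1.0792
  SO₂ term: 0.0129·9.9^0.44·exp(0.046·89-1.0792) = 0.7211
  Cl⁻ term: 0.0175·1.5^0.57·exp(0.008·89+0.085·25.2) = 0.3827
  sum: 0.7211 + 0.3827 → r_corr = 1.104 μm/a
Ordering by μm/a: copper (1.51) > zinc (1.1)

copper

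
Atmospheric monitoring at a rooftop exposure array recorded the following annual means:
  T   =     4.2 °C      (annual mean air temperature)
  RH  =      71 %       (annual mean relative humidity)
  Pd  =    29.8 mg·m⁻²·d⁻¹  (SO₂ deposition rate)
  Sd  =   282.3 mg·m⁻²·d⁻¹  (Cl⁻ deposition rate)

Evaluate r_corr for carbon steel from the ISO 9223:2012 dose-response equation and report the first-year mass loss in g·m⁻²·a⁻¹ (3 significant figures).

carbon steel: T≤10 °C ⇒ hinge +0.150·(4.2−10) = -0.8700
  sulphur-dioxide contribution → 17.92 μm/a
  chloride contribution → 41.55 μm/a
  ⇒ r_corr(carbon steel) = 59.47 μm/a
Convert to mass loss: 59.47 μm/a × 7.85 g/cm³ = 466.9 g·m⁻²·a⁻¹

r_corr = 467 g·m⁻²·a⁻¹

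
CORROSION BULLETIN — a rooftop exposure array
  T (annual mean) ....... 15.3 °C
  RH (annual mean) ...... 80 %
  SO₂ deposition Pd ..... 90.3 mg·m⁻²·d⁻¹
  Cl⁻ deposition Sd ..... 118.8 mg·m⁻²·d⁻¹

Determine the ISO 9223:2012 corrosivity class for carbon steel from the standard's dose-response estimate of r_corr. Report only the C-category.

carbon steel: f(T) = -0.054·(T−10) [T>10 °C] = -0.2862
  SO₂ term: 1.77·90.3^0.52·exp(0.02·80-0.2862) = 68.47
  Cl⁻ term: 0.102·118.8^0.62·exp(0.033·80+0.04·15.3) = 50.97
  sum: 68.47 + 50.97 → r_corr = 119.4 μm/a
119 μm/a falls in (80, 200] for carbon steel → category C5

C5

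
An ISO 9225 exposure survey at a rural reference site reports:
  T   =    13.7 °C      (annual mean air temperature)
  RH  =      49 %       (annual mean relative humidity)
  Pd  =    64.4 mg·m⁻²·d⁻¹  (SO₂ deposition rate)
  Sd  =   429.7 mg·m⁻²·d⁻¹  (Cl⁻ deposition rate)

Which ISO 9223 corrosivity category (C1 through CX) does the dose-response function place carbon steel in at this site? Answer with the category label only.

C4

carbon steel: T>10 °C ⇒ hinge -0.054·(13.7−10) = -0.1998
  Pd branch = 1.77·Pd^0.52·e^(0.02·RH+f) = 33.68 μm/a
  Cl⁻ term: 0.102·429.7^0.62·exp(0.033·49+0.04·13.7) = 38.14
  sum: 33.68 + 38.14 → r_corr = 71.83 μm/a
Category bounds: 50…80 μm/a bracket r_corr ⇒ C4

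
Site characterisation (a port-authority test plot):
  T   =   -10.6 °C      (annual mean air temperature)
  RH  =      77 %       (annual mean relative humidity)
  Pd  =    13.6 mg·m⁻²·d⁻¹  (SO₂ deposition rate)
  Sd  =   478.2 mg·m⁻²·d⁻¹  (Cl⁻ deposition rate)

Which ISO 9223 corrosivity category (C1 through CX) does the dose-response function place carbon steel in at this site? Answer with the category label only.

C3

carbon steel: f(T) = +0.150·(T−10) [T≤10 °C] = -3.0900
  Pd branch = 1.77·Pd^0.52·e^(0.02·RH+f) = 1.46 μm/a
  Cl⁻ term: 0.102·478.2^0.62·exp(0.033·77+0.04·-10.6) = 38.85
  r_corr = 1.46 + 38.85 = 40.31 μm/a
40.3 μm/a falls in (25, 50] for carbon steel → category C3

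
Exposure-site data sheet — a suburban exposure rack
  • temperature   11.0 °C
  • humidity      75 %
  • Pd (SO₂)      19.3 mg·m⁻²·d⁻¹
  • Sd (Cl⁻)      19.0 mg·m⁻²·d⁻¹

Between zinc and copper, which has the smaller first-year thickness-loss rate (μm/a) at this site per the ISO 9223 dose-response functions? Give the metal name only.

copper

zinc: temperature factor f = -0.071·(1.0) = -0.0710
  sulphur-dioxide contribution → 1.392 μm/a
  chloride contribution → 0.4351 μm/a
  total first-year rate 1.827 μm/a
copper: temperature factor f = -0.080·(1.0) = -0.0800
  sulphur-dioxide contribution → 0.8821 μm/a
  chloride contribution → 0.579 μm/a
  ⇒ r_corr(copper) = 1.461 μm/a
Ordering by μm/a: zinc (1.83) > copper (1.46)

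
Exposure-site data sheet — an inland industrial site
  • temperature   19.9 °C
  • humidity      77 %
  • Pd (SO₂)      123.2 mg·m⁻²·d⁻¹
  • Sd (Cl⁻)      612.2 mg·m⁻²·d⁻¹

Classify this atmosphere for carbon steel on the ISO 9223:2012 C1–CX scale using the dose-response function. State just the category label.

carbon steel: T>10 °C ⇒ hinge -0.054·(19.9−10) = -0.5346
  sulphur-dioxide contribution → 59.12 μm/a
  chloride contribution → 153.4 μm/a
  ⇒ r_corr(carbon steel) = 212.5 μm/a
212 μm/a falls in (200, 700] for carbon steel → category CX

CX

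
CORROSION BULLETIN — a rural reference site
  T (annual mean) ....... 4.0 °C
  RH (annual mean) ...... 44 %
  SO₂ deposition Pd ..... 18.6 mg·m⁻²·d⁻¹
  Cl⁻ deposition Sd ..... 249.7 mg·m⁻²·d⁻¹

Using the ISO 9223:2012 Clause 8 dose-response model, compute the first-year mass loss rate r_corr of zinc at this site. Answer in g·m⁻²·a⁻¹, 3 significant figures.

r_corr = 7.81 g·m⁻²·a⁻¹

zinc: f(T) = +0.038·(T−10) [T≤10 °C] = -0.2280
  SO₂ term: 0.0129·18.6^0.44·exp(0.046·44-0.2280) = 0.2813
  Cl⁻ term: 0.0175·249.7^0.57·exp(0.008·44+0.085·4.0) = 0.813
  r_corr = 0.2813 + 0.813 = 1.094 μm/a
Convert to mass loss: 1.094 μm/a × 7.14 g/cm³ = 7.813 g·m⁻²·a⁻¹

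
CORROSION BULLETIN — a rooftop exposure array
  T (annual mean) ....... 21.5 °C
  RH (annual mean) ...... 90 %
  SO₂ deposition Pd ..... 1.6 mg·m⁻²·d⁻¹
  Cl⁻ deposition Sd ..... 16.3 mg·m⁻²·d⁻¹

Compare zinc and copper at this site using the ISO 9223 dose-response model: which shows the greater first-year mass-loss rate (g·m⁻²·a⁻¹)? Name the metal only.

copper

zinc: f(T) = -0.071·(T−10) [T>10 °C] = -0.8165
  Pd branch = 0.0129·Pd^0.44·e^(0.046·RH+f) = 0.4403 μm/a
  Sd branch = 0.0175·Sd^0.57·e^(0.008·RH+0.085·T) = 1.097 μm/a
  sum: 0.4403 + 1.097 → r_corr = 1.538 μm/a
  mass loss = 1.538 μm/a × 7.14 g/cm³ = 10.98 g·m⁻²·a⁻¹
copper: T>10 °C ⇒ hinge -0.080·(21.5−10) = -0.9200
  Pd branch = 0.0053·Pd^0.26·e^(0.059·RH+f) = 0.4829 μm/a
  Sd branch = 0.01025·Sd^0.27·e^(0.036·RH+0.049·T) = 1.595 μm/a
  r_corr = 0.4829 + 1.595 = 2.078 μm/a
  mass loss = 2.078 μm/a × 8.96 g/cm³ = 18.62 g·m⁻²·a⁻¹
Ordering by g·m⁻²·a⁻¹: copper (18.6) > zinc (11)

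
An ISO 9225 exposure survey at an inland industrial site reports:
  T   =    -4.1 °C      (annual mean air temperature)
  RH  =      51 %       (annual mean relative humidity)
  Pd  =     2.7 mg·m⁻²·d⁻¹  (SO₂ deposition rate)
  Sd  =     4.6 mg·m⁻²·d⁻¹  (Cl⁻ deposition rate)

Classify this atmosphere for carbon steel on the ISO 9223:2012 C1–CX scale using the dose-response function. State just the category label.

carbon steel: f(T) = +0.150·(T−10) [T≤10 °C] = -2.1150
  Pd branch = 1.77·Pd^0.52·e^(0.02·RH+f) = 0.9925 μm/a
  Cl⁻ term: 0.102·4.6^0.62·exp(0.033·51+0.04·-4.1) = 1.2
  r_corr = 0.9925 + 1.2 = 2.193 μm/a
Category bounds: 1.3…25 μm/a bracket r_corr ⇒ C2

C2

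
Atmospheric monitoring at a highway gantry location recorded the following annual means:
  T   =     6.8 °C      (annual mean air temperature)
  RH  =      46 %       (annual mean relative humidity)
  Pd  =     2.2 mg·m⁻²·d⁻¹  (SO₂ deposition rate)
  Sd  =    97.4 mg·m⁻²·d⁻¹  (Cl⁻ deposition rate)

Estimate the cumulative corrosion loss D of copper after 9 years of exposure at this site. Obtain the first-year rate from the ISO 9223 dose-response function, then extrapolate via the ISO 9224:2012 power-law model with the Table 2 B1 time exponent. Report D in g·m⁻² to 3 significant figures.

copper: f(T) = +0.126·(T−10) [T≤10 °C] = -0.4032
  Pd branch = 0.0053·Pd^0.26·e^(0.059·RH+f) = 0.0656 μm/a
  Cl⁻ term: 0.01025·97.4^0.27·exp(0.036·46+0.049·6.8) = 0.2579
  sum: 0.0656 + 0.2579 → r_corr = 0.3235 μm/a
ISO 9224: D(t) = r_corr · t^b with b = 0.667 (copper, B1)
  D(9) = 0.3235 × 9^0.667 = 0.3235 × 4.33 = 1.401 μm
  Mass loss = 1.401 μm × 8.96 g/cm³ = 12.55 g·m⁻²

D(9) = 12.6 g·m⁻²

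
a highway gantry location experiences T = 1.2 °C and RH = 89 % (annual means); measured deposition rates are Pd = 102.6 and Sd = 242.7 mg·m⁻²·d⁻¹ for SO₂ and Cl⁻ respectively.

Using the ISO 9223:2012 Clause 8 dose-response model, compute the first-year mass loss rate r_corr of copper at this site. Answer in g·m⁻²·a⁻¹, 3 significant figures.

r_corr = 20.5 g·m⁻²·a⁻¹

copper: f(T) = +0.126·(T−10) [T≤10 °C] = -1.1088
  SO₂ term: 0.0053·102.6^0.26·exp(0.059·89-1.1088) = 1.112
  Sd branch = 0.01025·Sd^0.27·e^(0.036·RH+0.049·T) = 1.18 μm/a
  sum: 1.112 + 1.18 → r_corr = 2.292 μm/a
Convert to mass loss: 2.292 μm/a × 8.96 g/cm³ = 20.53 g·m⁻²·a⁻¹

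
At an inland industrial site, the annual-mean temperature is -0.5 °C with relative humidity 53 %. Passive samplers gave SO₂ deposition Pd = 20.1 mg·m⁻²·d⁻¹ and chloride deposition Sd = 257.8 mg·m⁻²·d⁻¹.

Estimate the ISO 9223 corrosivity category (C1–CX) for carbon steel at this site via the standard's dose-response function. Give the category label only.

carbon steel: f(T) = +0.150·(T−10) [T≤10 °C] = -1.5750
  SO₂ term: 1.77·20.1^0.52·exp(0.02·53-1.5750) = 5.035
  Sd branch = 0.102·Sd^0.62·e^(0.033·RH+0.04·T) = 17.97 μm/a
  r_corr = 5.035 + 17.97 = 23 μm/a
Category bounds: 1.3…25 μm/a bracket r_corr ⇒ C2

C2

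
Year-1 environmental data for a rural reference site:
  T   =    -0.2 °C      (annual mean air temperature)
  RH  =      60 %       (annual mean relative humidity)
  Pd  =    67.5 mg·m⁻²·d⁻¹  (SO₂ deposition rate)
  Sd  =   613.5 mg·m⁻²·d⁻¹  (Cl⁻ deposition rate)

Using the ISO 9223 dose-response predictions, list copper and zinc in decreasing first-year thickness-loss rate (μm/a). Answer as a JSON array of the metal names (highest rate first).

copper: T≤10 °C ⇒ hinge +0.126·(-0.2−10) = -1.2852
  sulphur-dioxide contribution → 0.1511 μm/a
  chloride contribution → 0.498 μm/a
  ⇒ r_corr(copper) = 0.6491 μm/a
zinc: T≤10 °C ⇒ hinge +0.038·(-0.2−10) = -0.3876
  sulphur-dioxide contribution → 0.8827 μm/a
  chloride contribution → 1.079 μm/a
  ⇒ r_corr(zinc) = 1.962 μm/a
Ordering by μm/a: zinc (1.96) > copper (0.649)

["zinc", "copper"]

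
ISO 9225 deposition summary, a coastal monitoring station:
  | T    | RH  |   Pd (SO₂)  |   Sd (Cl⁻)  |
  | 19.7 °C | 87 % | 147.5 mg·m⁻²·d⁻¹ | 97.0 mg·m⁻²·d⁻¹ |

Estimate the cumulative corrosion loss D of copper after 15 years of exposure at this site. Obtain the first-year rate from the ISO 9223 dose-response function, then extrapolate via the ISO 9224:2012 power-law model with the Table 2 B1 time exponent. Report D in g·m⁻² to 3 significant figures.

D(15) = 198 g·m⁻²

copper: f(T) = -0.080·(T−10) [T>10 °C] = -0.7760
  SO₂ term: 0.0053·147.5^0.26·exp(0.059·87-0.7760) = 1.515
  Sd branch = 0.01025·Sd^0.27·e^(0.036·RH+0.049·T) = 2.121 μm/a
  r_corr = 1.515 + 2.121 = 3.636 μm/a
Long-term exponent b (ISO 9224 Table 2, B1) = 0.667
  D(15) = 3.636 × 15^0.667 = 3.636 × 6.088 = 22.14 μm
  Mass loss = 22.14 μm × 8.96 g/cm³ = 198.3 g·m⁻²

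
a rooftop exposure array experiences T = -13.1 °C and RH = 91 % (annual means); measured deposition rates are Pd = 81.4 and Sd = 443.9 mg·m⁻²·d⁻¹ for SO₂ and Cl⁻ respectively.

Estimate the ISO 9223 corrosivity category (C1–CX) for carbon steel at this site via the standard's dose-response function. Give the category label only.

C4

carbon steel: temperature factor f = +0.150·(-23.1) = -3.4650
  Pd branch = 1.77·Pd^0.52·e^(0.02·RH+f) = 3.366 μm/a
  Sd branch = 0.102·Sd^0.62·e^(0.033·RH+0.04·T) = 53.28 μm/a
  r_corr = 3.366 + 53.28 = 56.64 μm/a
56.6 μm/a falls in (50, 80] for carbon steel → category C4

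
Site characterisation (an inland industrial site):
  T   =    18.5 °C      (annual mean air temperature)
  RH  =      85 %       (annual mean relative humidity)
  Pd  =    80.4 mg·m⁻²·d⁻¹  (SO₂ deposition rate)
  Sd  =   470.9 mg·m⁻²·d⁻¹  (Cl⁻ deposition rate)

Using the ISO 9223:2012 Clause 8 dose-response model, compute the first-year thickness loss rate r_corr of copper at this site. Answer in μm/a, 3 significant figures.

copper: f(T) = -0.080·(T−10) [T>10 °C] = -0.6800
  SO₂ term: 0.0053·80.4^0.26·exp(0.059·85-0.6800) = 1.266
  Sd branch = 0.01025·Sd^0.27·e^(0.036·RH+0.049·T) = 2.851 μm/a
  r_corr = 1.266 + 2.851 = 4.117 μm/a

r_corr = 4.12 μm/a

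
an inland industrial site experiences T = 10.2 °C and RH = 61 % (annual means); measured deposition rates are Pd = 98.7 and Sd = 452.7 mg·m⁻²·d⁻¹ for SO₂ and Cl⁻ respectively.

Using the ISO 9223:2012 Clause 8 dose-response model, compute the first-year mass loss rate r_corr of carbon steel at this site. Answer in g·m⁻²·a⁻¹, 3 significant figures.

r_corr = 907 g·m⁻²·a⁻¹

carbon steel: f(T) = -0.054·(T−10) [T>10 °C] = -0.0108
  SO₂ term: 1.77·98.7^0.52·exp(0.02·61-0.0108) = 64.59
  Cl⁻ term: 0.102·452.7^0.62·exp(0.033·61+0.04·10.2) = 50.89
  sum: 64.59 + 50.89 → r_corr = 115.5 μm/a
Convert to mass loss: 115.5 μm/a × 7.85 g/cm³ = 906.5 g·m⁻²·a⁻¹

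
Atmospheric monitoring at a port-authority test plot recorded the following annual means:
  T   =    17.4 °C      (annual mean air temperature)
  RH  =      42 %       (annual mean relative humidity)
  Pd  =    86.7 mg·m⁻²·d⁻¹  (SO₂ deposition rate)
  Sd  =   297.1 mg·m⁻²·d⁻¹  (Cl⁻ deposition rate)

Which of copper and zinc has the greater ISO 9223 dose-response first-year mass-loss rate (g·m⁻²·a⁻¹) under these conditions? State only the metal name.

copper: temperature factor f = -0.080·(7.4) = -0.5920
  sulphur-dioxide contribution → 0.1115 μm/a
  chloride contribution → 0.5074 μm/a
  total first-year rate 0.6189 μm/a
  mass loss = 0.6189 μm/a × 8.96 g/cm³ = 5.545 g·m⁻²·a⁻¹
zinc: T>10 °C ⇒ hinge -0.071·(17.4−10) = -0.5254
  sulphur-dioxide contribution → 0.3751 μm/a
  chloride contribution → 2.76 μm/a
  ⇒ r_corr(zinc) = 3.135 μm/a
  mass loss = 3.135 μm/a × 7.14 g/cm³ = 22.38 g·m⁻²·a⁻¹
Ordering by g·m⁻²·a⁻¹: zinc (22.4) > copper (5.55)

zinc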